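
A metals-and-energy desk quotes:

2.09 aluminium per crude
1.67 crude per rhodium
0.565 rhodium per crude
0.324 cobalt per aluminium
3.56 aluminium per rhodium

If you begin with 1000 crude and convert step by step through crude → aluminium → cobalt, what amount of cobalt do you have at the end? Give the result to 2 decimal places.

677.16

1000 crude × 2.09 = 2090 aluminium
2090 aluminium × 0.324 = 677.16 cobalt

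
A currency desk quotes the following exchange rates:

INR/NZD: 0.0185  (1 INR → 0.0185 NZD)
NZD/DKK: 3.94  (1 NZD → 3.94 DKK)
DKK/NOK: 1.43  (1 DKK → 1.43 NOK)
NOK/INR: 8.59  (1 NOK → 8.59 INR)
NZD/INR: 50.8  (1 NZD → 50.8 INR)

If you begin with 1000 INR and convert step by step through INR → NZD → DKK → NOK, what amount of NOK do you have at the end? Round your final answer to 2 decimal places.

1000 INR × 0.0185 = 18.5 NZD
18.5 NZD × 3.94 = 72.89 DKK
72.89 DKK × 1.43 = 104.2327 NOK

104.23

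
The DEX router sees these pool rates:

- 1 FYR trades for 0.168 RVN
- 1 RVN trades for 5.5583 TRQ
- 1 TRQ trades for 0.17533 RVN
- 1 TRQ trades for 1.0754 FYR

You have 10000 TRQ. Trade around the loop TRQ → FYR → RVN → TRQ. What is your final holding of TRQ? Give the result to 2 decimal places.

10042.02

10000 TRQ × 1.0754 = 10754 FYR
10754 FYR × 0.168 = 1806.672 RVN
1806.672 RVN × 5.5583 = 10042.0249776 TRQ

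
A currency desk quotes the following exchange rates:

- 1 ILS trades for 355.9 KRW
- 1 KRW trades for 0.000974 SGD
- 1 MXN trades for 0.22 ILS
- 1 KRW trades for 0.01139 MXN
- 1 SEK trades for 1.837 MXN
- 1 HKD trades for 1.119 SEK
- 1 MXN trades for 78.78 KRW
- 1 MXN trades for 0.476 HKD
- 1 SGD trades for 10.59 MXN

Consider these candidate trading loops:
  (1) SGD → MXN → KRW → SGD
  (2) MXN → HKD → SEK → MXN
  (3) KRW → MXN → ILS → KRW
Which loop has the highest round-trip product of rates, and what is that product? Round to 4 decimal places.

0.9785

(1) 10.59 × 78.78 × 0.000974 = 0.81259
(2) 0.476 × 1.119 × 1.837 = 0.97847
(3) 0.01139 × 0.22 × 355.9 = 0.89181
Highest is cycle (2) at 0.9785 (≤1, no arbitrage).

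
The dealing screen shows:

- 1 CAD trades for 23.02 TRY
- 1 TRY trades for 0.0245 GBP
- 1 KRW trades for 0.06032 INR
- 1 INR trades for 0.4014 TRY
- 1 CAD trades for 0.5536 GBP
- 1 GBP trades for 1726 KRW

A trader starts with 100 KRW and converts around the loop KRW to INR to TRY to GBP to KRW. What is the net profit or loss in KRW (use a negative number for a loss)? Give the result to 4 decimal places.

100 KRW × 0.06032 = 6.032 INR
6.032 INR × 0.4014 = 2.4212448 TRY
2.4212448 TRY × 0.0245 = 0.0593204976 GBP
0.0593204976 GBP × 1726 = 102.3871788576 KRW
Net change: 102.3871788576 − 100 = 2.3871788576 KRW

2.3872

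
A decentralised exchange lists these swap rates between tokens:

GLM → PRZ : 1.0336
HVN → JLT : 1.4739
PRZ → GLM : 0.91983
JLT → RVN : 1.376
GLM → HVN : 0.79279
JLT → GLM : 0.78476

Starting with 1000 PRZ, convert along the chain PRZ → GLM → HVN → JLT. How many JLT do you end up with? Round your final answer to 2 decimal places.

1074.82

1000 PRZ × 0.91983 = 919.83 GLM
919.83 GLM × 0.79279 = 729.2320257 HVN
729.2320257 HVN × 1.4739 = 1074.81508267923 JLT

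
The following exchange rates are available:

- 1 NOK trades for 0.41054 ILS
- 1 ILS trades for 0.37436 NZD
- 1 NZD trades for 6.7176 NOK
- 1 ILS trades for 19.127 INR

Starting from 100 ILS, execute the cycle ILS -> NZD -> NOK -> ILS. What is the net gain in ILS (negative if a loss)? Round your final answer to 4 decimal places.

3.2426

100 ILS × 0.37436 = 37.436 NZD
37.436 NZD × 6.7176 = 251.4800736 NOK
251.4800736 NOK × 0.41054 = 103.242629415744 ILS
Net change: 103.242629415744 − 100 = 3.242629415744 ILS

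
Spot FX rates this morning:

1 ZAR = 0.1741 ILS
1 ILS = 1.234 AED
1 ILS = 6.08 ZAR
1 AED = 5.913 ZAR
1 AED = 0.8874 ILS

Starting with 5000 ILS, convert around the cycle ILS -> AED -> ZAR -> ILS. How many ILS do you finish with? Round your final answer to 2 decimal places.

6351.73

5000 ILS × 1.234 = 6170 AED
6170 AED × 5.913 = 36483.21 ZAR
36483.21 ZAR × 0.1741 = 6351.726861 ILS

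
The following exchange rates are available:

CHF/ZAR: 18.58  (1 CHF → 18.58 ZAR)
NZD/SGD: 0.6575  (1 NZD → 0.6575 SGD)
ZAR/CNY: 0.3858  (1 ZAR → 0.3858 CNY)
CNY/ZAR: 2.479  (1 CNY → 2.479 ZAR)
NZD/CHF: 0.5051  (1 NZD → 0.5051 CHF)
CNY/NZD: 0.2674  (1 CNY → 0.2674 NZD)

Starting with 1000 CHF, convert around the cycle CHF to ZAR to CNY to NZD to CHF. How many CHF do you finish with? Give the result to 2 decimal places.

1000 CHF × 18.58 = 18580 ZAR
18580 ZAR × 0.3858 = 7168.164 CNY
7168.164 CNY × 0.2674 = 1916.7670536 NZD
1916.7670536 NZD × 0.5051 = 968.15903877336 CHF

968.16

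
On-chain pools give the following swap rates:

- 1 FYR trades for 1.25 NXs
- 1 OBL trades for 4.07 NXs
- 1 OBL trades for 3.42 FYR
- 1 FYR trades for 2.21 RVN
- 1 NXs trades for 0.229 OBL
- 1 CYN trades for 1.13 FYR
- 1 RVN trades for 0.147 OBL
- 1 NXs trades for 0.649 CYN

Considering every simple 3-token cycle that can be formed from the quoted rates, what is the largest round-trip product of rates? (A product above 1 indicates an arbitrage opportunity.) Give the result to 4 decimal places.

1.1111

FYR→RVN→OBL→FYR: 2.21 × 0.147 × 3.42 = 1.11106
FYR→NXs→OBL→FYR: 1.25 × 0.229 × 3.42 = 0.97898
FYR→NXs→CYN→FYR: 1.25 × 0.649 × 1.13 = 0.91671
Maximum is FYR→RVN→OBL→FYR at 1.1111; arbitrage exists.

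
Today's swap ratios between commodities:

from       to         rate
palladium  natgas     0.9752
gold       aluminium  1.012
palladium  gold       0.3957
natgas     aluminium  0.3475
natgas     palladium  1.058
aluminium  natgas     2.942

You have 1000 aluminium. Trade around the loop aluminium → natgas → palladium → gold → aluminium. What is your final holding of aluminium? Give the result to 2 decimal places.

1000 aluminium × 2.942 = 2942 natgas
2942 natgas × 1.058 = 3112.636 palladium
3112.636 palladium × 0.3957 = 1231.6700652 gold
1231.6700652 gold × 1.012 = 1246.4501059824 aluminium

1246.45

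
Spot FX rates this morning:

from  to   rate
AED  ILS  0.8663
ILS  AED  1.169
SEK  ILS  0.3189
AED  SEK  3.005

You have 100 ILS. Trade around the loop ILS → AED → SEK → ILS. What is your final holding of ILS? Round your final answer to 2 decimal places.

100 ILS × 1.169 = 116.9 AED
116.9 AED × 3.005 = 351.2845 SEK
351.2845 SEK × 0.3189 = 112.02462705 ILS

112.02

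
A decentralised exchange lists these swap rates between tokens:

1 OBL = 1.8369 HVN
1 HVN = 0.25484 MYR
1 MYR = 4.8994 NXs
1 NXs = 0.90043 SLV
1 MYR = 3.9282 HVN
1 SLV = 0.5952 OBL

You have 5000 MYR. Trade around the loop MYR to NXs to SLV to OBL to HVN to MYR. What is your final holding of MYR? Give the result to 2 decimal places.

5000 MYR × 4.8994 = 24497 NXs
24497 NXs × 0.90043 = 22057.83371 SLV
22057.83371 SLV × 0.5952 = 13128.822624192 OBL
13128.822624192 OBL × 1.8369 = 24116.3342783782848 HVN
24116.3342783782848 HVN × 0.25484 = 6145.806627501922098432 MYR

6145.81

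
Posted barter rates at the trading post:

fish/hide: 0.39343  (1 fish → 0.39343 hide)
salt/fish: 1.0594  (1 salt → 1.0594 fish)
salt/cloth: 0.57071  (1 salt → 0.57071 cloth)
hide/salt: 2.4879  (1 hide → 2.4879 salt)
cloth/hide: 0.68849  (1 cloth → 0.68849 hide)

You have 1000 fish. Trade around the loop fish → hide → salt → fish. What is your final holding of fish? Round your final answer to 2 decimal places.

1036.96

1000 fish × 0.39343 = 393.43 hide
393.43 hide × 2.4879 = 978.814497 salt
978.814497 salt × 1.0594 = 1036.9560781218 fish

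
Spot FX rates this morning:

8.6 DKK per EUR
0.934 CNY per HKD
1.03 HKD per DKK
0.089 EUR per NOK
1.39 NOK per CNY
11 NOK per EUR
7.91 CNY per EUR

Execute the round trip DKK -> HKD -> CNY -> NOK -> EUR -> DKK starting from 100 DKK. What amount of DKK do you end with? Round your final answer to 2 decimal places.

102.35

100 DKK × 1.03 = 103 HKD
103 HKD × 0.934 = 96.202 CNY
96.202 CNY × 1.39 = 133.72078 NOK
133.72078 NOK × 0.089 = 11.90114942 EUR
11.90114942 EUR × 8.6 = 102.349885012 DKK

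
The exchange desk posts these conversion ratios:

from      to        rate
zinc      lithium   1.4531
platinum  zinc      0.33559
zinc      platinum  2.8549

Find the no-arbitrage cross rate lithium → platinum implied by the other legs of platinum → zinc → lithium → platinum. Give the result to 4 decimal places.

Known legs of the cycle: 0.33559 × 1.4531 = 0.487645829
For no arbitrage the full-cycle product must be 1, so the missing rate is 1 / 0.487645829 ≈ 2.050669.

2.0507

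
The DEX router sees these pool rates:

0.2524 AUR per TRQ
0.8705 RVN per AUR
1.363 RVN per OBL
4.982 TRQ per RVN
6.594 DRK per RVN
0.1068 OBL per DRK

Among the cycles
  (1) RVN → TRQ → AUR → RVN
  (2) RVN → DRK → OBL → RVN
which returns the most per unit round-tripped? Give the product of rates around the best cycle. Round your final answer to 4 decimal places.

1.0946

(1) 4.982 × 0.2524 × 0.8705 = 1.09462
(2) 6.594 × 0.1068 × 1.363 = 0.95988
Highest is cycle (1) at 1.0946 (>1, arbitrage).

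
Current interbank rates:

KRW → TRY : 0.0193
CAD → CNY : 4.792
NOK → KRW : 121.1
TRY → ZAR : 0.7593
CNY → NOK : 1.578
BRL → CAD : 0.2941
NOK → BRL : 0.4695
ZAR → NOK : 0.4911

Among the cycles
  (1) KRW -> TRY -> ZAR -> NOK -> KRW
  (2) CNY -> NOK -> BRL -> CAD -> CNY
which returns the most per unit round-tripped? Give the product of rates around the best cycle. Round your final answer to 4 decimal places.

1.0441

(1) 0.0193 × 0.7593 × 0.4911 × 121.1 = 0.87153
(2) 1.578 × 0.4695 × 0.2941 × 4.792 = 1.04413
Highest is cycle (2) at 1.0441 (>1, arbitrage).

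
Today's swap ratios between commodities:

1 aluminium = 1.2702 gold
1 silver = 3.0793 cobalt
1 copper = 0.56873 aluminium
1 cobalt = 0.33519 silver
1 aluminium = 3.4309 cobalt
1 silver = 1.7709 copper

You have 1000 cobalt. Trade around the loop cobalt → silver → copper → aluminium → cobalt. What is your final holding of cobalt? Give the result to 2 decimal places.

1158.24

1000 cobalt × 0.33519 = 335.19 silver
335.19 silver × 1.7709 = 593.587971 copper
593.587971 copper × 0.56873 = 337.59128674683 aluminium
337.59128674683 aluminium × 3.4309 = 1158.241945699699047 cobalt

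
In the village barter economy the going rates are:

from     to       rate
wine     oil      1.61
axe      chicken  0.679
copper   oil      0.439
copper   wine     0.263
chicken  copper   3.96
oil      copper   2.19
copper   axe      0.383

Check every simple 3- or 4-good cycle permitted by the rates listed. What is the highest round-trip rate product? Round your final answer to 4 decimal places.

axe→chicken→copper→axe: 0.679 × 3.96 × 0.383 = 1.02983
oil→copper→wine→oil: 2.19 × 0.263 × 1.61 = 0.92731
Maximum is axe→chicken→copper→axe at 1.0298; arbitrage exists.

1.0298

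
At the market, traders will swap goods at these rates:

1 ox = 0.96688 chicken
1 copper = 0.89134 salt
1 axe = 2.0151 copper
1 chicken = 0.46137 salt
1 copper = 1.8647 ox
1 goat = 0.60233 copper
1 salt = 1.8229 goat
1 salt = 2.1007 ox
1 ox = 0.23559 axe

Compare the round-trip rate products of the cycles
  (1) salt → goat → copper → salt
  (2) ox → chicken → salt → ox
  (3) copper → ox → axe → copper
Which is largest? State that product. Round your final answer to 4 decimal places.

(1) 1.8229 × 0.60233 × 0.89134 = 0.97868
(2) 0.96688 × 0.46137 × 2.1007 = 0.93710
(3) 1.8647 × 0.23559 × 2.0151 = 0.88524
Highest is cycle (1) at 0.9787 (≤1, no arbitrage).

0.9787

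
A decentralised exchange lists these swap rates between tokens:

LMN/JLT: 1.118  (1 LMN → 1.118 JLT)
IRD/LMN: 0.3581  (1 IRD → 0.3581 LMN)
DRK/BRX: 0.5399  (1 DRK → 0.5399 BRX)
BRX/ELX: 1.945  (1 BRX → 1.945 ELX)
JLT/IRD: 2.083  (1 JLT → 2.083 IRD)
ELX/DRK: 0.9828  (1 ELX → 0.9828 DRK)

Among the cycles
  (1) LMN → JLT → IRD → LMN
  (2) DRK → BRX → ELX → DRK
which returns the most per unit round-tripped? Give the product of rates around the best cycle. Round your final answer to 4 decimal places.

1.0320

(1) 1.118 × 2.083 × 0.3581 = 0.83394
(2) 0.5399 × 1.945 × 0.9828 = 1.03204
Highest is cycle (2) at 1.0320 (>1, arbitrage).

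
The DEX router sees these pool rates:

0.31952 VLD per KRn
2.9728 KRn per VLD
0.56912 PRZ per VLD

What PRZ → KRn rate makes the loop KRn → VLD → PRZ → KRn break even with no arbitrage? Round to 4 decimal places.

Known legs of the cycle: 0.31952 × 0.56912 = 0.1818452224
For no arbitrage the full-cycle product must be 1, so the missing rate is 1 / 0.1818452224 ≈ 5.499182.

5.4992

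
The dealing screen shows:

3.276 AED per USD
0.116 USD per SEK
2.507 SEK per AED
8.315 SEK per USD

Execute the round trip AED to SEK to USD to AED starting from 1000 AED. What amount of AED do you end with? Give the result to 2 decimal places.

952.70

1000 AED × 2.507 = 2507 SEK
2507 SEK × 0.116 = 290.812 USD
290.812 USD × 3.276 = 952.700112 AED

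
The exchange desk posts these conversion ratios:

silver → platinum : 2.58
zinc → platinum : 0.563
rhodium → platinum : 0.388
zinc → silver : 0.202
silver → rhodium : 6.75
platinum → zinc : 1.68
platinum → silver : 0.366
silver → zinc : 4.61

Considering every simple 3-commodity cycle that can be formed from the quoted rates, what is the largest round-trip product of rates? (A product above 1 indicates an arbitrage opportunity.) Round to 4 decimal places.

rhodium→platinum→silver→rhodium: 0.388 × 0.366 × 6.75 = 0.95855
zinc→platinum→silver→zinc: 0.563 × 0.366 × 4.61 = 0.94993
zinc→silver→platinum→zinc: 0.202 × 2.58 × 1.68 = 0.87555
Maximum is rhodium→platinum→silver→rhodium at 0.9586; no arbitrage — every cycle loses value.

0.9586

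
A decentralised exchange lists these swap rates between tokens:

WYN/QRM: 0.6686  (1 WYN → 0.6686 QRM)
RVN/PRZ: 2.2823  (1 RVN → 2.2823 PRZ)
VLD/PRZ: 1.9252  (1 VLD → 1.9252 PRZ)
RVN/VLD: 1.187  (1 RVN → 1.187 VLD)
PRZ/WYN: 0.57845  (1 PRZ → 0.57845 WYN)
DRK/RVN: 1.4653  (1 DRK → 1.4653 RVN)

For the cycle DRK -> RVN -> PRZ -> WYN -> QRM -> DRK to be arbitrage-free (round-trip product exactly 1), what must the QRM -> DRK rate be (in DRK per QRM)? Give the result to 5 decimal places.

0.77316

Known legs of the cycle: 1.4653 × 2.2823 × 0.57845 × 0.6686 = 1.2933958928869973
For no arbitrage the full-cycle product must be 1, so the missing rate is 1 / 1.2933958928869973 ≈ 0.7731585.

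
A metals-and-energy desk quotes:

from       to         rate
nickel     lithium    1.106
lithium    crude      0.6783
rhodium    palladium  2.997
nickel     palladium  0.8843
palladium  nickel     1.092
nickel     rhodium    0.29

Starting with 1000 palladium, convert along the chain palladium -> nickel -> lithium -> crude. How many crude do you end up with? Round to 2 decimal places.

1000 palladium × 1.092 = 1092 nickel
1092 nickel × 1.106 = 1207.752 lithium
1207.752 lithium × 0.6783 = 819.2181816 crude

819.22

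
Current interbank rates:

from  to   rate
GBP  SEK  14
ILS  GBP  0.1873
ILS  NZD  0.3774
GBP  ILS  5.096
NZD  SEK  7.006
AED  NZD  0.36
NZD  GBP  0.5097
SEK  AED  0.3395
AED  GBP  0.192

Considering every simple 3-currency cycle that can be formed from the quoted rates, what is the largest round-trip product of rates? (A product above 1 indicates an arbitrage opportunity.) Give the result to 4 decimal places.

0.9803

ILS→NZD→GBP→ILS: 0.3774 × 0.5097 × 5.096 = 0.98027
GBP→SEK→AED→GBP: 14 × 0.3395 × 0.192 = 0.91258
NZD→SEK→AED→NZD: 7.006 × 0.3395 × 0.36 = 0.85627
Maximum is ILS→NZD→GBP→ILS at 0.9803; no arbitrage — every cycle loses value.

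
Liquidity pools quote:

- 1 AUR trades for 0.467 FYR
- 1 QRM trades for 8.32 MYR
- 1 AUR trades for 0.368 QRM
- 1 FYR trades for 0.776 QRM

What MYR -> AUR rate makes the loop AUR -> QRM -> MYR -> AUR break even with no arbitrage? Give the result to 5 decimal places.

0.32661

Known legs of the cycle: 0.368 × 8.32 = 3.06176
For no arbitrage the full-cycle product must be 1, so the missing rate is 1 / 3.06176 ≈ 0.3266095.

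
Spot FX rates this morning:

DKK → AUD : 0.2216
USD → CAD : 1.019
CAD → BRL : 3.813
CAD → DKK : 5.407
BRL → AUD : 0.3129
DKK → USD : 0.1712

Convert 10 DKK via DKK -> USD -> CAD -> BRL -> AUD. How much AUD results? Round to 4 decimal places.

10 DKK × 0.1712 = 1.712 USD
1.712 USD × 1.019 = 1.744528 CAD
1.744528 CAD × 3.813 = 6.651885264 BRL
6.651885264 BRL × 0.3129 = 2.0813748991056 AUD

2.0814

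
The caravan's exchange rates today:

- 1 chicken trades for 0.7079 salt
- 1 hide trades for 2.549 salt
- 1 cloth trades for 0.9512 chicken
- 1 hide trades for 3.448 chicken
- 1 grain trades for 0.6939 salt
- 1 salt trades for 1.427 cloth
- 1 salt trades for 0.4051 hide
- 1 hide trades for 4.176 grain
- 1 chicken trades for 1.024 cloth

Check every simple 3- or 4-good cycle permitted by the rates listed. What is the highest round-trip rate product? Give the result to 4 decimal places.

grain→salt→hide→grain: 0.6939 × 0.4051 × 4.176 = 1.17387
chicken→salt→hide→chicken: 0.7079 × 0.4051 × 3.448 = 0.98878
cloth→chicken→salt→cloth: 0.9512 × 0.7079 × 1.427 = 0.96088
Maximum is grain→salt→hide→grain at 1.1739; arbitrage exists.

1.1739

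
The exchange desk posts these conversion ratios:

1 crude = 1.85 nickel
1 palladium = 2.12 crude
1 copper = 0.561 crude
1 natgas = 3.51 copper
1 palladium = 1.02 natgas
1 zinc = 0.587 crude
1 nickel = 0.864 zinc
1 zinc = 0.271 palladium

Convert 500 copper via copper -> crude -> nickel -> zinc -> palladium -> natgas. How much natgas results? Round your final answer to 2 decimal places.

123.93

500 copper × 0.561 = 280.5 crude
280.5 crude × 1.85 = 518.925 nickel
518.925 nickel × 0.864 = 448.3512 zinc
448.3512 zinc × 0.271 = 121.5031752 palladium
121.5031752 palladium × 1.02 = 123.933238704 natgas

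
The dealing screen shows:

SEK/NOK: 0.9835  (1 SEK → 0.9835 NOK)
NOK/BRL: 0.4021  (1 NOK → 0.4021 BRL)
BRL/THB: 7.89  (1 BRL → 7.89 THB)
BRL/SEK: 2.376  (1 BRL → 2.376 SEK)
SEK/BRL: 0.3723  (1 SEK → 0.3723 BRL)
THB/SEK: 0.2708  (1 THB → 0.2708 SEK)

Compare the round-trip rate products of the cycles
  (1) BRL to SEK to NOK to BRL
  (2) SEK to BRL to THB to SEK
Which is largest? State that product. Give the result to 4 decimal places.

0.9396

(1) 2.376 × 0.9835 × 0.4021 = 0.93963
(2) 0.3723 × 7.89 × 0.2708 = 0.79546
Highest is cycle (1) at 0.9396 (≤1, no arbitrage).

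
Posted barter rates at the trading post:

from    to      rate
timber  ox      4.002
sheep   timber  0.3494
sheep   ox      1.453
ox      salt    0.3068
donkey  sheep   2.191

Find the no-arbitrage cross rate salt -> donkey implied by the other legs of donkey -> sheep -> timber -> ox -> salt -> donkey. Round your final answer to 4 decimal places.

1.0639

Known legs of the cycle: 2.191 × 0.3494 × 4.002 × 0.3068 = 0.93993477540144
For no arbitrage the full-cycle product must be 1, so the missing rate is 1 / 0.93993477540144 ≈ 1.063904.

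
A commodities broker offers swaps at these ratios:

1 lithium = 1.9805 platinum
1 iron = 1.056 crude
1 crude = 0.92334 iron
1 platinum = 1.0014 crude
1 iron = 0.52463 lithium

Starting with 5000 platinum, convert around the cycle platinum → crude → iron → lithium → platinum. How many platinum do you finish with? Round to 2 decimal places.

5000 platinum × 1.0014 = 5007 crude
5007 crude × 0.92334 = 4623.16338 iron
4623.16338 iron × 0.52463 = 2425.4502040494 lithium
2425.4502040494 lithium × 1.9805 = 4803.6041291198367 platinum

4803.60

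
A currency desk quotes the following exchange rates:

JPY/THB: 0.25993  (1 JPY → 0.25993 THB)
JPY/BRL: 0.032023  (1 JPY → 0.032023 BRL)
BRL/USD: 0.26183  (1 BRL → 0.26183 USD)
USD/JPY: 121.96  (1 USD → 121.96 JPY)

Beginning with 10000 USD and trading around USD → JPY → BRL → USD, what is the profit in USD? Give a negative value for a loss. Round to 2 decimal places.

225.84

10000 USD × 121.96 = 1219600 JPY
1219600 JPY × 0.032023 = 39055.2508 BRL
39055.2508 BRL × 0.26183 = 10225.836316964 USD
Net change: 10225.836316964 − 10000 = 225.836316964 USD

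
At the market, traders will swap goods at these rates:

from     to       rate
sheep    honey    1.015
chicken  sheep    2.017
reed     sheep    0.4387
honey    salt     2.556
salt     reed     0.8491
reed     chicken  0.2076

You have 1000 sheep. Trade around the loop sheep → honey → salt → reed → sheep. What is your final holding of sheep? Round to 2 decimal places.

1000 sheep × 1.015 = 1015 honey
1015 honey × 2.556 = 2594.34 salt
2594.34 salt × 0.8491 = 2202.854094 reed
2202.854094 reed × 0.4387 = 966.3920910378 sheep

966.39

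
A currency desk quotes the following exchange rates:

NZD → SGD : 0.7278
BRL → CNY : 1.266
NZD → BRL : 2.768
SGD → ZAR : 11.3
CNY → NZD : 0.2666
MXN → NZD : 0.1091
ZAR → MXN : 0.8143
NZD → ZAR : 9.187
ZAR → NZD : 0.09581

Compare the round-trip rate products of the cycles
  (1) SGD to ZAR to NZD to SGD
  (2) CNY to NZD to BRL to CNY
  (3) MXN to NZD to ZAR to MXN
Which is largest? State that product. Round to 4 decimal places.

0.9342

(1) 11.3 × 0.09581 × 0.7278 = 0.78795
(2) 0.2666 × 2.768 × 1.266 = 0.93424
(3) 0.1091 × 9.187 × 0.8143 = 0.81617
Highest is cycle (2) at 0.9342 (≤1, no arbitrage).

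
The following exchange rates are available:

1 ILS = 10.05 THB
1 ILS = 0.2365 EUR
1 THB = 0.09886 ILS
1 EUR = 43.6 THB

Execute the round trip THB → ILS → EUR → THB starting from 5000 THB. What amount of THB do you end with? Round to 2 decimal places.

5000 THB × 0.09886 = 494.3 ILS
494.3 ILS × 0.2365 = 116.90195 EUR
116.90195 EUR × 43.6 = 5096.92502 THB

5096.93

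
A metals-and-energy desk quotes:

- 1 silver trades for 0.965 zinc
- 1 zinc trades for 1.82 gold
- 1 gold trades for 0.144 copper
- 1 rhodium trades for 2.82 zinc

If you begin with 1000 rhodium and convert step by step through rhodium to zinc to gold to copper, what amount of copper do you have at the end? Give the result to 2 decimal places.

739.07

1000 rhodium × 2.82 = 2820 zinc
2820 zinc × 1.82 = 5132.4 gold
5132.4 gold × 0.144 = 739.0656 copper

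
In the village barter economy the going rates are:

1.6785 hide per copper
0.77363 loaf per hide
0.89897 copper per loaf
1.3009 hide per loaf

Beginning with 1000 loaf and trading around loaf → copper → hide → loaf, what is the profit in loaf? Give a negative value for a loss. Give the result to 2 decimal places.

167.35

1000 loaf × 0.89897 = 898.97 copper
898.97 copper × 1.6785 = 1508.921145 hide
1508.921145 hide × 0.77363 = 1167.34666540635 loaf
Net change: 1167.34666540635 − 1000 = 167.34666540635 loaf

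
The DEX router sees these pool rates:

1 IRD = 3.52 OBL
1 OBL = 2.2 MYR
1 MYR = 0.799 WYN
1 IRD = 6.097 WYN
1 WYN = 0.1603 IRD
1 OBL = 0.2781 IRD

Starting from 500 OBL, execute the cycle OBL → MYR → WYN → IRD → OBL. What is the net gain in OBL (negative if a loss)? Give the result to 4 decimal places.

-4.0754

500 OBL × 2.2 = 1100 MYR
1100 MYR × 0.799 = 878.9 WYN
878.9 WYN × 0.1603 = 140.88767 IRD
140.88767 IRD × 3.52 = 495.9245984 OBL
Net change: 495.9245984 − 500 = -4.0754016 OBL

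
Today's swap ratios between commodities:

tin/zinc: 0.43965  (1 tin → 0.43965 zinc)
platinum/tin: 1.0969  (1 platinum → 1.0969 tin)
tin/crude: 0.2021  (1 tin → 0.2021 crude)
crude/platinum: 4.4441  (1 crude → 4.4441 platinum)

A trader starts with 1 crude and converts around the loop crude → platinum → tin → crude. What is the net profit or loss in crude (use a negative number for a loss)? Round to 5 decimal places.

1 crude × 4.4441 = 4.4441 platinum
4.4441 platinum × 1.0969 = 4.87473329 tin
4.87473329 tin × 0.2021 = 0.985183597909 crude
Net change: 0.985183597909 − 1 = -0.014816402091 crude

-0.01482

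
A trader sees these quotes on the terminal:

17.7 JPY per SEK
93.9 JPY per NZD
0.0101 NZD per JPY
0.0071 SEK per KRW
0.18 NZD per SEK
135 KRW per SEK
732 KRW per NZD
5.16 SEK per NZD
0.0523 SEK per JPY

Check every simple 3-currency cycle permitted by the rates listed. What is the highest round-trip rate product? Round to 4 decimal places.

0.9355

KRW→SEK→NZD→KRW: 0.0071 × 0.18 × 732 = 0.93550
SEK→JPY→NZD→SEK: 17.7 × 0.0101 × 5.16 = 0.92245
SEK→NZD→JPY→SEK: 0.18 × 93.9 × 0.0523 = 0.88397
Maximum is KRW→SEK→NZD→KRW at 0.9355; no arbitrage — every cycle loses value.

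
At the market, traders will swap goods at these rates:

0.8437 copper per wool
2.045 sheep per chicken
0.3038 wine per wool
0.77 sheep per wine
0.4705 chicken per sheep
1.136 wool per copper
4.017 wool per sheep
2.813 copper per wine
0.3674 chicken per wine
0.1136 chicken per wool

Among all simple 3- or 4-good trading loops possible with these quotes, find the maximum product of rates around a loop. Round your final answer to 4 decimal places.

0.9708

wool→wine→copper→wool: 0.3038 × 2.813 × 1.136 = 0.97081
sheep→wool→wine→sheep: 4.017 × 0.3038 × 0.77 = 0.93968
sheep→wool→chicken→sheep: 4.017 × 0.1136 × 2.045 = 0.93320
sheep→wool→wine→chicken→sheep: 4.017 × 0.3038 × 0.3674 × 2.045 = 0.91690
Maximum is wool→wine→copper→wool at 0.9708; no arbitrage — every cycle loses value.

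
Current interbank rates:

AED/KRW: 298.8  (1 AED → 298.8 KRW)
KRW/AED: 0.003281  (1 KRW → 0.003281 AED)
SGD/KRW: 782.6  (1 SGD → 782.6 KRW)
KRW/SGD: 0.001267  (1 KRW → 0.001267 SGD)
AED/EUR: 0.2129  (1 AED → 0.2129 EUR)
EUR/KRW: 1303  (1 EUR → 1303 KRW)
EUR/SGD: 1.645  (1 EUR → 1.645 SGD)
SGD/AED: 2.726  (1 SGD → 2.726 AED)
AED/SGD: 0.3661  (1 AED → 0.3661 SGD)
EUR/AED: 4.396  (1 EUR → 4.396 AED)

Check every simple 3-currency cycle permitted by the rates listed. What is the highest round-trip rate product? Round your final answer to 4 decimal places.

KRW→SGD→AED→KRW: 0.001267 × 2.726 × 298.8 = 1.03201
AED→EUR→SGD→AED: 0.2129 × 1.645 × 2.726 = 0.95470
KRW→AED→SGD→KRW: 0.003281 × 0.3661 × 782.6 = 0.94004
KRW→AED→EUR→KRW: 0.003281 × 0.2129 × 1303 = 0.91018
Maximum is KRW→SGD→AED→KRW at 1.0320; arbitrage exists.

1.0320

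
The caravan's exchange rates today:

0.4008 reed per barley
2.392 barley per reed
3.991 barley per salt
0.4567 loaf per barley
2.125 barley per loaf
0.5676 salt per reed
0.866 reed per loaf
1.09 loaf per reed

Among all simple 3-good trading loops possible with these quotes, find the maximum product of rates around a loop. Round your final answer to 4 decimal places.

0.9460

barley→loaf→reed→barley: 0.4567 × 0.866 × 2.392 = 0.94604
barley→reed→loaf→barley: 0.4008 × 1.09 × 2.125 = 0.92835
barley→reed→salt→barley: 0.4008 × 0.5676 × 3.991 = 0.90793
Maximum is barley→loaf→reed→barley at 0.9460; no arbitrage — every cycle loses value.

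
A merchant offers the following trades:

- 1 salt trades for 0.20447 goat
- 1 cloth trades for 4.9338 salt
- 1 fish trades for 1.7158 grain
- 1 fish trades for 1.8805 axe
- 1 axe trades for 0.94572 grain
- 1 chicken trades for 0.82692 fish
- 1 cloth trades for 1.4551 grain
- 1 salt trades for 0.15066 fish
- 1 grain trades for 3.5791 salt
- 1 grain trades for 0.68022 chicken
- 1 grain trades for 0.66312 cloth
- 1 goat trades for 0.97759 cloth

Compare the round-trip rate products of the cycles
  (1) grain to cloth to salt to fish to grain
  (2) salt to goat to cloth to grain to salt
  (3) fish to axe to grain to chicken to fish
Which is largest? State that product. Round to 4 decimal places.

(1) 0.66312 × 4.9338 × 0.15066 × 1.7158 = 0.84574
(2) 0.20447 × 0.97759 × 1.4551 × 3.5791 = 1.04101
(3) 1.8805 × 0.94572 × 0.68022 × 0.82692 = 1.00034
Highest is cycle (2) at 1.0410 (>1, arbitrage).

1.0410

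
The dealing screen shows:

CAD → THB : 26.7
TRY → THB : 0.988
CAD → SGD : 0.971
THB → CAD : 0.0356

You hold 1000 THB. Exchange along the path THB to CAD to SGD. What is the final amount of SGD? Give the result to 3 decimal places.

34.568

1000 THB × 0.0356 = 35.6 CAD
35.6 CAD × 0.971 = 34.5676 SGD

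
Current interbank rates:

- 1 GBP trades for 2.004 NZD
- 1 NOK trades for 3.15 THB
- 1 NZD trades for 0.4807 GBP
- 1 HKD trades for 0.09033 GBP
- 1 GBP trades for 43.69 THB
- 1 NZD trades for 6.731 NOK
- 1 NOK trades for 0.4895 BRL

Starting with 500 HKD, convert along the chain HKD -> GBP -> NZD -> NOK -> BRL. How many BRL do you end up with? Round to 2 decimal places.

500 HKD × 0.09033 = 45.165 GBP
45.165 GBP × 2.004 = 90.51066 NZD
90.51066 NZD × 6.731 = 609.22725246 NOK
609.22725246 NOK × 0.4895 = 298.21674007917 BRL

298.22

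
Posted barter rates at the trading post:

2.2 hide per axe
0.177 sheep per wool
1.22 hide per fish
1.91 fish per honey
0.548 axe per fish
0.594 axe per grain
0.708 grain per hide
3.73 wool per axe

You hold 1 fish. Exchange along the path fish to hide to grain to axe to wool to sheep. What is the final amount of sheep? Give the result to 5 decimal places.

0.33874

1 fish × 1.22 = 1.22 hide
1.22 hide × 0.708 = 0.86376 grain
0.86376 grain × 0.594 = 0.51307344 axe
0.51307344 axe × 3.73 = 1.9137639312 wool
1.9137639312 wool × 0.177 = 0.3387362158224 sheep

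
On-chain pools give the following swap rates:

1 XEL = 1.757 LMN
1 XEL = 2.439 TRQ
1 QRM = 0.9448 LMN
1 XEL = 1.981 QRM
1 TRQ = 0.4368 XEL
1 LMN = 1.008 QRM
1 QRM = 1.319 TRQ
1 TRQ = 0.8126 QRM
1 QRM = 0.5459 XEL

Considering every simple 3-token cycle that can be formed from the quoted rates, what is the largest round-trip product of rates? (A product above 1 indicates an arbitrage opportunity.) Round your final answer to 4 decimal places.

XEL→QRM→TRQ→XEL: 1.981 × 1.319 × 0.4368 = 1.14133
XEL→TRQ→QRM→XEL: 2.439 × 0.8126 × 0.5459 = 1.08194
LMN→QRM→XEL→LMN: 1.008 × 0.5459 × 1.757 = 0.96682
Maximum is XEL→QRM→TRQ→XEL at 1.1413; arbitrage exists.

1.1413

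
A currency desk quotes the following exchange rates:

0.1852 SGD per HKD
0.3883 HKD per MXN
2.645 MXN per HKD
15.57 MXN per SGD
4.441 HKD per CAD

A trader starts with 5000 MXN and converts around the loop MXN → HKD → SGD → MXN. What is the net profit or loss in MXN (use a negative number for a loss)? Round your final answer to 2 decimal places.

598.44

5000 MXN × 0.3883 = 1941.5 HKD
1941.5 HKD × 0.1852 = 359.5658 SGD
359.5658 SGD × 15.57 = 5598.439506 MXN
Net change: 5598.439506 − 5000 = 598.439506 MXN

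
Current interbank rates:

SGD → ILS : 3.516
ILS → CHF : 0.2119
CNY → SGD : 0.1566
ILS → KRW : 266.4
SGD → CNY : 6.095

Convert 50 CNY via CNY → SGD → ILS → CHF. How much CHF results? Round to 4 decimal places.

5.8337

50 CNY × 0.1566 = 7.83 SGD
7.83 SGD × 3.516 = 27.53028 ILS
27.53028 ILS × 0.2119 = 5.833666332 CHF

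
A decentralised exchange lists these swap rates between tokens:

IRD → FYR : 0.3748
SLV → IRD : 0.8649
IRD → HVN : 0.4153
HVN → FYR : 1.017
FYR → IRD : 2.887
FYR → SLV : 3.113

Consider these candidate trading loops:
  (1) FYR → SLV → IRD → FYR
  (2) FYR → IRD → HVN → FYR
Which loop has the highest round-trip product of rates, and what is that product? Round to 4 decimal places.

(1) 3.113 × 0.8649 × 0.3748 = 1.00912
(2) 2.887 × 0.4153 × 1.017 = 1.21935
Highest is cycle (2) at 1.2194 (>1, arbitrage).

1.2194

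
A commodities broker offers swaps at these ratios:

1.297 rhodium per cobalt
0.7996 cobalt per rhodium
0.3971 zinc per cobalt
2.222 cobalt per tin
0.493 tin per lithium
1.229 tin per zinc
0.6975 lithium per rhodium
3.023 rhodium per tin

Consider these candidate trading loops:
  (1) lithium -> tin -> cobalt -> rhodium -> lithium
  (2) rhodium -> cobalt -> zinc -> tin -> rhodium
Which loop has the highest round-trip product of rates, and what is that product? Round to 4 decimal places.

(1) 0.493 × 2.222 × 1.297 × 0.6975 = 0.99100
(2) 0.7996 × 0.3971 × 1.229 × 3.023 = 1.17968
Highest is cycle (2) at 1.1797 (>1, arbitrage).

1.1797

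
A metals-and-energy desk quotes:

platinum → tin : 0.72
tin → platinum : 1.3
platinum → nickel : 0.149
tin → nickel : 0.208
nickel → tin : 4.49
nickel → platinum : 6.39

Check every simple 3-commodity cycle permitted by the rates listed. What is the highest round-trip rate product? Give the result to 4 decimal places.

tin→nickel→platinum→tin: 0.208 × 6.39 × 0.72 = 0.95697
tin→platinum→nickel→tin: 1.3 × 0.149 × 4.49 = 0.86971
Maximum is tin→nickel→platinum→tin at 0.9570; no arbitrage — every cycle loses value.

0.9570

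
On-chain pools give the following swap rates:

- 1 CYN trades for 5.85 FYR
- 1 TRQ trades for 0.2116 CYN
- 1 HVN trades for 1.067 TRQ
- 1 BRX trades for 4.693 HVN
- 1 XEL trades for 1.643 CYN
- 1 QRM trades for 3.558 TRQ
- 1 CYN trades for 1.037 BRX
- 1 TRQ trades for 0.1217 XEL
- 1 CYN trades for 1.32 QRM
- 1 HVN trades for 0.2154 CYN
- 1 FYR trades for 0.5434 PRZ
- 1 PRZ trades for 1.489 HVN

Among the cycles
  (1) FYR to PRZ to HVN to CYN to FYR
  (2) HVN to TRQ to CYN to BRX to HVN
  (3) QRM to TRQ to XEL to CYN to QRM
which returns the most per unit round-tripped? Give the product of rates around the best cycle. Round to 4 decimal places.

1.0988

(1) 0.5434 × 1.489 × 0.2154 × 5.85 = 1.01957
(2) 1.067 × 0.2116 × 1.037 × 4.693 = 1.09878
(3) 3.558 × 0.1217 × 1.643 × 1.32 = 0.93909
Highest is cycle (2) at 1.0988 (>1, arbitrage).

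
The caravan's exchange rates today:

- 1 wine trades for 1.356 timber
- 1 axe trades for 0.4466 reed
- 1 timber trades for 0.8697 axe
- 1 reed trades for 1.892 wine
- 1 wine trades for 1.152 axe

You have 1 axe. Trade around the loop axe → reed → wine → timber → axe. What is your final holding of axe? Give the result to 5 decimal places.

0.99648

1 axe × 0.4466 = 0.4466 reed
0.4466 reed × 1.892 = 0.8449672 wine
0.8449672 wine × 1.356 = 1.1457755232 timber
1.1457755232 timber × 0.8697 = 0.99648097252704 axe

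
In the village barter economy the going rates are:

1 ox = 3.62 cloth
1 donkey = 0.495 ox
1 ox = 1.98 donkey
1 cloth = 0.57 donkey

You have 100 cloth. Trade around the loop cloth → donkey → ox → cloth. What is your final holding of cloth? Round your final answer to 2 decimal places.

100 cloth × 0.57 = 57 donkey
57 donkey × 0.495 = 28.215 ox
28.215 ox × 3.62 = 102.1383 cloth

102.14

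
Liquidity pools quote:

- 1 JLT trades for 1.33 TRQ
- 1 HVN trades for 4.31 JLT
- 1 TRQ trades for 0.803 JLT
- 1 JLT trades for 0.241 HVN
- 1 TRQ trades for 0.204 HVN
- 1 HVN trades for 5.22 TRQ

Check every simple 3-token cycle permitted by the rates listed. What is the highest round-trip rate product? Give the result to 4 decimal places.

HVN→JLT→TRQ→HVN: 4.31 × 1.33 × 0.204 = 1.16939
HVN→TRQ→JLT→HVN: 5.22 × 0.803 × 0.241 = 1.01019
Maximum is HVN→JLT→TRQ→HVN at 1.1694; arbitrage exists.

1.1694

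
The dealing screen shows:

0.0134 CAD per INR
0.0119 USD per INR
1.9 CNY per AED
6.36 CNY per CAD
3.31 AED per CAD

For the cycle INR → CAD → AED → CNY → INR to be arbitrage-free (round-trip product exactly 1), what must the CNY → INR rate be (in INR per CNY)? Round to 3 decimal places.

Known legs of the cycle: 0.0134 × 3.31 × 1.9 = 0.0842726
For no arbitrage the full-cycle product must be 1, so the missing rate is 1 / 0.0842726 ≈ 11.86625.

11.866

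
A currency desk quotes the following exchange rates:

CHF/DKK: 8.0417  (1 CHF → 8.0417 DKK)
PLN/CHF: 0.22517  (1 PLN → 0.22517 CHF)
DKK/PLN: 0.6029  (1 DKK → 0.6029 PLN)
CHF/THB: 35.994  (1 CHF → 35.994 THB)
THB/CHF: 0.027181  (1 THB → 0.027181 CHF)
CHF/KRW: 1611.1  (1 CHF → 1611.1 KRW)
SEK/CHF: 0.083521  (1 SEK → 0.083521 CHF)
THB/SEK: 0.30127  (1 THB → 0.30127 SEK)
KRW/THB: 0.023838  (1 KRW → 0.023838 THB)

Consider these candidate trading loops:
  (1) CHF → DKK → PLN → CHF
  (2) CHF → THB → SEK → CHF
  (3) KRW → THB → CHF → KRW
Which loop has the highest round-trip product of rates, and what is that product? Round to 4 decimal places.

1.0917

(1) 8.0417 × 0.6029 × 0.22517 = 1.09170
(2) 35.994 × 0.30127 × 0.083521 = 0.90569
(3) 0.023838 × 0.027181 × 1611.1 = 1.04390
Highest is cycle (1) at 1.0917 (>1, arbitrage).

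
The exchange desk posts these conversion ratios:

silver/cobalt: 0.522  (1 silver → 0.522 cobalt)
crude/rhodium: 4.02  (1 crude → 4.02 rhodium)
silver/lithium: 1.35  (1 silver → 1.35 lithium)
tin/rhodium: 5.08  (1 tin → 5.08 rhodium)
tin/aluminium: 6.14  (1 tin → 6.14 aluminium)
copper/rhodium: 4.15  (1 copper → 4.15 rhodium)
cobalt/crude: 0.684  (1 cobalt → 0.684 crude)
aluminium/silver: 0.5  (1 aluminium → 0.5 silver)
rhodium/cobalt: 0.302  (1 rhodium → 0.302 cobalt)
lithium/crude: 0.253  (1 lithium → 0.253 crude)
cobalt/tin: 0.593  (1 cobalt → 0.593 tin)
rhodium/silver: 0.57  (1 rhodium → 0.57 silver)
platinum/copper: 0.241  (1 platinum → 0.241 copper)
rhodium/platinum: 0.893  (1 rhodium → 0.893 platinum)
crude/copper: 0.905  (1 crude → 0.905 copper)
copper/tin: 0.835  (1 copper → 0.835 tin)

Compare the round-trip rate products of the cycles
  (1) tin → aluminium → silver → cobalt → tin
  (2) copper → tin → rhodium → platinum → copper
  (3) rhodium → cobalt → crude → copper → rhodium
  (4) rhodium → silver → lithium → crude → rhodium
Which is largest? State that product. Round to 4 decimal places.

0.9503

(1) 6.14 × 0.5 × 0.522 × 0.593 = 0.95031
(2) 0.835 × 5.08 × 0.893 × 0.241 = 0.91289
(3) 0.302 × 0.684 × 0.905 × 4.15 = 0.77582
(4) 0.57 × 1.35 × 0.253 × 4.02 = 0.78263
Highest is cycle (1) at 0.9503 (≤1, no arbitrage).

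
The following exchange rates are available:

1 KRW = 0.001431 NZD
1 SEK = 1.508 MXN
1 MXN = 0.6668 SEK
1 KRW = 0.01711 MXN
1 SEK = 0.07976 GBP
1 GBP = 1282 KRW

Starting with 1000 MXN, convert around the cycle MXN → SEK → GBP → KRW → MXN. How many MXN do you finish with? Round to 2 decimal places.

1000 MXN × 0.6668 = 666.8 SEK
666.8 SEK × 0.07976 = 53.183968 GBP
53.183968 GBP × 1282 = 68181.846976 KRW
68181.846976 KRW × 0.01711 = 1166.59140175936 MXN

1166.59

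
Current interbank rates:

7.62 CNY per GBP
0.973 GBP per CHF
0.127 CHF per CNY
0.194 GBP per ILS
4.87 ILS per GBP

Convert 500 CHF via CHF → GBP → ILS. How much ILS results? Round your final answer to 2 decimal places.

2369.26

500 CHF × 0.973 = 486.5 GBP
486.5 GBP × 4.87 = 2369.255 ILS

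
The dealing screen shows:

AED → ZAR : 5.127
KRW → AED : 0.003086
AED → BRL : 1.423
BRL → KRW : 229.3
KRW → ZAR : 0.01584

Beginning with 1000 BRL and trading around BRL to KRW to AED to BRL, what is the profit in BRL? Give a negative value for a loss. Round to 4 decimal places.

6.9430

1000 BRL × 229.3 = 229300 KRW
229300 KRW × 0.003086 = 707.6198 AED
707.6198 AED × 1.423 = 1006.9429754 BRL
Net change: 1006.9429754 − 1000 = 6.9429754 BRL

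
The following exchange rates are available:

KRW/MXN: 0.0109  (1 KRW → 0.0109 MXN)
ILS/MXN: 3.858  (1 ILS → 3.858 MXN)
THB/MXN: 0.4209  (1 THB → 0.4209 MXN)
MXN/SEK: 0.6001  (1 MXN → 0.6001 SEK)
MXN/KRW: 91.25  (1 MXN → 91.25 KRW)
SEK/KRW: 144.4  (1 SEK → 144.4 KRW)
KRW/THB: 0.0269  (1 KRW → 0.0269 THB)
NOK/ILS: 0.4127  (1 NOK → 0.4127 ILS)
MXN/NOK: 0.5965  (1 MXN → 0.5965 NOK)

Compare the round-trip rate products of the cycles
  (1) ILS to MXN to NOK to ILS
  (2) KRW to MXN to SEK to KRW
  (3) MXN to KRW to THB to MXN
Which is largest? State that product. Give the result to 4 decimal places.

(1) 3.858 × 0.5965 × 0.4127 = 0.94975
(2) 0.0109 × 0.6001 × 144.4 = 0.94453
(3) 91.25 × 0.0269 × 0.4209 = 1.03315
Highest is cycle (3) at 1.0332 (>1, arbitrage).

1.0332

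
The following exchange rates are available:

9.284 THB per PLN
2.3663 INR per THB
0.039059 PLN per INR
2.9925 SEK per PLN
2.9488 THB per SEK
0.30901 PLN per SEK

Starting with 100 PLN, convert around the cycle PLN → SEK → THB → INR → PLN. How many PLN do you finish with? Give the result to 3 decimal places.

100 PLN × 2.9925 = 299.25 SEK
299.25 SEK × 2.9488 = 882.4284 THB
882.4284 THB × 2.3663 = 2088.09032292 INR
2088.09032292 INR × 0.039059 = 81.55871992293228 PLN

81.559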